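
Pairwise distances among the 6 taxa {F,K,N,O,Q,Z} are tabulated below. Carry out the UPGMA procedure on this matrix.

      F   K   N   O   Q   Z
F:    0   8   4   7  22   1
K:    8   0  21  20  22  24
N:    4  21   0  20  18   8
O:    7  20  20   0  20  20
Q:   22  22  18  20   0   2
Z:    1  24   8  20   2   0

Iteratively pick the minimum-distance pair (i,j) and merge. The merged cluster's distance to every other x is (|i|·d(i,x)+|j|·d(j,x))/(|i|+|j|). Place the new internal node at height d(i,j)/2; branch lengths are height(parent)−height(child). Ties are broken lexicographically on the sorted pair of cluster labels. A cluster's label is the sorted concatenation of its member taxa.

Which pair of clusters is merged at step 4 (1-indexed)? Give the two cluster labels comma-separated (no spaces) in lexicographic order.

FNQZ,O

1. join F+Z (d=1) ⇒ FZ; edges |F|=1/2, |Z|=1/2
  updated: d(FZ,K)=16, d(FZ,N)=6, d(FZ,O)=27/2, d(FZ,Q)=12
2. join FZ+N (d=6) ⇒ FNZ; edges |FZ|=5/2, |N|=3
  updated: d(FNZ,K)=53/3, d(FNZ,O)=47/3, d(FNZ,Q)=14
3. join FNZ+Q (d=14) ⇒ FNQZ; edges |FNZ|=4, |Q|=7
  updated: d(FNQZ,K)=75/4, d(FNQZ,O)=67/4
4. join FNQZ+O (d=67/4) ⇒ FNOQZ; edges |FNQZ|=11/8, |O|=67/8
  updated: d(FNOQZ,K)=19
5. join FNOQZ+K (d=19) ⇒ FKNOQZ; edges |FNOQZ|=9/8, |K|=19/2
final tree: (((((F:1/2,Z:1/2):5/2,N:3):4,Q:7):11/8,O:67/8):9/8,K:19/2)
total length: 303/8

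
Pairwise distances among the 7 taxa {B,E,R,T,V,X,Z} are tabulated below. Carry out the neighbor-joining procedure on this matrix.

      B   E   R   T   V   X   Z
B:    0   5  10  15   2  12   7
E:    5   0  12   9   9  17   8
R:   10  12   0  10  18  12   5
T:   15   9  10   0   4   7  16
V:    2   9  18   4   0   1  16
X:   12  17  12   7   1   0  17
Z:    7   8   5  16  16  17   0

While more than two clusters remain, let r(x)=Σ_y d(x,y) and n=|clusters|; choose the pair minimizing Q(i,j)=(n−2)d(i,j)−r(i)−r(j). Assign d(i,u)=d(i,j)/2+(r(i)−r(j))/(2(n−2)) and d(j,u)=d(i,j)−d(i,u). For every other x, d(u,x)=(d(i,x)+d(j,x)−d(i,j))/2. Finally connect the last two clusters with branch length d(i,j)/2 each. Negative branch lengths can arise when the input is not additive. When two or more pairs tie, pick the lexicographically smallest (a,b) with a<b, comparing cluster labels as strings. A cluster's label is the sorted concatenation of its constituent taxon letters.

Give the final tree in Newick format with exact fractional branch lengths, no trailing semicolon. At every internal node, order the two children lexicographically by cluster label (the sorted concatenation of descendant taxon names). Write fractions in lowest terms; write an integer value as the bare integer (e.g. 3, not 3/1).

(((B:17/8,E:23/8):7/16,(R:23/10,Z:27/10):61/16):85/32,(T:71/24,(V:-29/16,X:45/16):49/24):85/32)

step 1: merge (R,Z) at d=5, Q=-111; branch lengths R→23/10, Z→27/10; new cluster RZ
  updated: d(B,RZ)=6, d(E,RZ)=15/2, d(RZ,T)=21/2, d(RZ,V)=29/2, d(RZ,X)=12
step 2: merge (V,X) at d=1, Q=-151/2; branch lengths V→-29/16, X→45/16; new cluster VX
  updated: d(B,VX)=13/2, d(E,VX)=25/2, d(RZ,VX)=51/4, d(T,VX)=5
step 3: merge (T,VX) at d=5, Q=-245/4; branch lengths T→71/24, VX→49/24; new cluster TVX
  updated: d(B,TVX)=33/4, d(E,TVX)=33/4, d(RZ,TVX)=73/8
step 4: merge (B,E) at d=5, Q=-30; branch lengths B→17/8, E→23/8; new cluster BE
  updated: d(BE,RZ)=17/4, d(BE,TVX)=23/4
step 5: merge (BE,RZ) at d=17/4, Q=-153/8; branch lengths BE→7/16, RZ→61/16; new cluster BERZ
  updated: d(BERZ,TVX)=85/16
step 6: merge (BERZ,TVX) at d=85/16; branch lengths BERZ→85/32, TVX→85/32; new cluster BERTVXZ
final tree: (((B:17/8,E:23/8):7/16,(R:23/10,Z:27/10):61/16):85/32,(T:71/24,(V:-29/16,X:45/16):49/24):85/32)
total length: 409/16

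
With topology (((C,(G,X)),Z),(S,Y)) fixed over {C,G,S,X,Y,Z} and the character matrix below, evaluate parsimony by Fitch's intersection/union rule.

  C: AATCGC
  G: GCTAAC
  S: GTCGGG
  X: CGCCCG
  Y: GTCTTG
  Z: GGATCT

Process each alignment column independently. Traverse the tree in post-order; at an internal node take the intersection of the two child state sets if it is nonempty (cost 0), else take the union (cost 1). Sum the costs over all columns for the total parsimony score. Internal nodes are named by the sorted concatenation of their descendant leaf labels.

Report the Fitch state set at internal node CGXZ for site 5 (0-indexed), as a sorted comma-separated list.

site 0, node GX: G={G} ∪ X={C} → {C,G} (+1)
site 0, node CGX: C={A} ∪ GX={C,G} → {A,C,G} (+1)
site 0, node CGXZ: CGX={A,C,G} ∩ Z={G} → {G} (+0)
site 0, node SY: S={G} ∩ Y={G} → {G} (+0)
site 0, node CGSXYZ: CGXZ={G} ∩ SY={G} → {G} (+0)
site 1, node GX: G={C} ∪ X={G} → {C,G} (+1)
site 1, node CGX: C={A} ∪ GX={C,G} → {A,C,G} (+1)
site 1, node CGXZ: CGX={A,C,G} ∩ Z={G} → {G} (+0)
site 1, node SY: S={T} ∩ Y={T} → {T} (+0)
site 1, node CGSXYZ: CGXZ={G} ∪ SY={T} → {G,T} (+1)
site 2, node GX: G={T} ∪ X={C} → {C,T} (+1)
site 2, node CGX: C={T} ∩ GX={C,T} → {T} (+0)
site 2, node CGXZ: CGX={T} ∪ Z={A} → {A,T} (+1)
site 2, node SY: S={C} ∩ Y={C} → {C} (+0)
site 2, node CGSXYZ: CGXZ={A,T} ∪ SY={C} → {A,C,T} (+1)
site 3, node GX: G={A} ∪ X={C} → {A,C} (+1)
site 3, node CGX: C={C} ∩ GX={A,C} → {C} (+0)
site 3, node CGXZ: CGX={C} ∪ Z={T} → {C,T} (+1)
site 3, node SY: S={G} ∪ Y={T} → {G,T} (+1)
site 3, node CGSXYZ: CGXZ={C,T} ∩ SY={G,T} → {T} (+0)
site 4, node GX: G={A} ∪ X={C} → {A,C} (+1)
site 4, node CGX: C={G} ∪ GX={A,C} → {A,C,G} (+1)
site 4, node CGXZ: CGX={A,C,G} ∩ Z={C} → {C} (+0)
site 4, node SY: S={G} ∪ Y={T} → {G,T} (+1)
site 4, node CGSXYZ: CGXZ={C} ∪ SY={G,T} → {C,G,T} (+1)
site 5, node GX: G={C} ∪ X={G} → {C,G} (+1)
site 5, node CGX: C={C} ∩ GX={C,G} → {C} (+0)
site 5, node CGXZ: CGX={C} ∪ Z={T} → {C,T} (+1)
site 5, node SY: S={G} ∩ Y={G} → {G} (+0)
site 5, node CGSXYZ: CGXZ={C,T} ∪ SY={G} → {C,G,T} (+1)
per-site changes: [2, 3, 3, 3, 4, 3]; total = 18

C,T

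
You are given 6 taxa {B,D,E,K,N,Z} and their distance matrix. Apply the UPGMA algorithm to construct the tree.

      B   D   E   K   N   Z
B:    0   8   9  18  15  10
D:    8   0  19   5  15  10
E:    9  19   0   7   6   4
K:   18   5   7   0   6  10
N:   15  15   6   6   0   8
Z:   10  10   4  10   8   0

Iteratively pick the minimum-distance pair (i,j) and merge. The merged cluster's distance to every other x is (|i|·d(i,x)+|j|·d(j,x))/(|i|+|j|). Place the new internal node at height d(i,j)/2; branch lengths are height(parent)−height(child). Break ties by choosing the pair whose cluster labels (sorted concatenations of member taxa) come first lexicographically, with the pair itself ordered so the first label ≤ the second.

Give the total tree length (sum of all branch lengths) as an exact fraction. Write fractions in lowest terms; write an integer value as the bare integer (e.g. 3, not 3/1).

307/12

1. join E+Z (d=4) ⇒ EZ; edges |E|=2, |Z|=2
  updated: d(B,EZ)=19/2, d(D,EZ)=29/2, d(EZ,K)=17/2, d(EZ,N)=7
2. join D+K (d=5) ⇒ DK; edges |D|=5/2, |K|=5/2
  updated: d(B,DK)=13, d(DK,EZ)=23/2, d(DK,N)=21/2
3. join EZ+N (d=7) ⇒ ENZ; edges |EZ|=3/2, |N|=7/2
  updated: d(B,ENZ)=34/3, d(DK,ENZ)=67/6
4. join DK+ENZ (d=67/6) ⇒ DEKNZ; edges |DK|=37/12, |ENZ|=25/12
  updated: d(B,DEKNZ)=12
5. join B+DEKNZ (d=12) ⇒ BDEKNZ; edges |B|=6, |DEKNZ|=5/12
final tree: (B:6,((D:5/2,K:5/2):37/12,((E:2,Z:2):3/2,N:7/2):25/12):5/12)
total length: 307/12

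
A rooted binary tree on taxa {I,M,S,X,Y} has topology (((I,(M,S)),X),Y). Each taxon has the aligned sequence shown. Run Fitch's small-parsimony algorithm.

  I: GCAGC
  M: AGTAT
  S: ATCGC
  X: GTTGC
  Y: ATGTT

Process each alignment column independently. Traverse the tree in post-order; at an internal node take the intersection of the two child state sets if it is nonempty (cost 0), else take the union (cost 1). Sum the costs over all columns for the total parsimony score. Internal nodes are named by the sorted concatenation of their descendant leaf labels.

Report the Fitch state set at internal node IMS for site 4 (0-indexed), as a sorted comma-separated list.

C

[col 0] MS: children M:{A}, S:{A} ∩→ {A}; cost 0
[col 0] IMS: children I:{G}, MS:{A} ∪→ {A,G}; cost 1
[col 0] IMSX: children IMS:{A,G}, X:{G} ∩→ {G}; cost 0
[col 0] IMSXY: children IMSX:{G}, Y:{A} ∪→ {A,G}; cost 1
[col 1] MS: children M:{G}, S:{T} ∪→ {G,T}; cost 1
[col 1] IMS: children I:{C}, MS:{G,T} ∪→ {C,G,T}; cost 1
[col 1] IMSX: children IMS:{C,G,T}, X:{T} ∩→ {T}; cost 0
[col 1] IMSXY: children IMSX:{T}, Y:{T} ∩→ {T}; cost 0
[col 2] MS: children M:{T}, S:{C} ∪→ {C,T}; cost 1
[col 2] IMS: children I:{A}, MS:{C,T} ∪→ {A,C,T}; cost 1
[col 2] IMSX: children IMS:{A,C,T}, X:{T} ∩→ {T}; cost 0
[col 2] IMSXY: children IMSX:{T}, Y:{G} ∪→ {G,T}; cost 1
[col 3] MS: children M:{A}, S:{G} ∪→ {A,G}; cost 1
[col 3] IMS: children I:{G}, MS:{A,G} ∩→ {G}; cost 0
[col 3] IMSX: children IMS:{G}, X:{G} ∩→ {G}; cost 0
[col 3] IMSXY: children IMSX:{G}, Y:{T} ∪→ {G,T}; cost 1
[col 4] MS: children M:{T}, S:{C} ∪→ {C,T}; cost 1
[col 4] IMS: children I:{C}, MS:{C,T} ∩→ {C}; cost 0
[col 4] IMSX: children IMS:{C}, X:{C} ∩→ {C}; cost 0
[col 4] IMSXY: children IMSX:{C}, Y:{T} ∪→ {C,T}; cost 1
per-site changes: [2, 2, 3, 2, 2]; total = 11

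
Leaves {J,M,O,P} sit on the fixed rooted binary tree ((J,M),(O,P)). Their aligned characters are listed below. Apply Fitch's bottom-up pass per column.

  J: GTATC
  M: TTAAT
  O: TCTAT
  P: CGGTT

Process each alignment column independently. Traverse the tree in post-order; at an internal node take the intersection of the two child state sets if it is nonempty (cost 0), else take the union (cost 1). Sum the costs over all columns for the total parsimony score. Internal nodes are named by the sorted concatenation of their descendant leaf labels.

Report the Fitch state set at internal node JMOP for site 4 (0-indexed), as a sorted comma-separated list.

site 0, node JM: J={G} ∪ M={T} → {G,T} (+1)
site 0, node OP: O={T} ∪ P={C} → {C,T} (+1)
site 0, node JMOP: JM={G,T} ∩ OP={C,T} → {T} (+0)
site 1, node JM: J={T} ∩ M={T} → {T} (+0)
site 1, node OP: O={C} ∪ P={G} → {C,G} (+1)
site 1, node JMOP: JM={T} ∪ OP={C,G} → {C,G,T} (+1)
site 2, node JM: J={A} ∩ M={A} → {A} (+0)
site 2, node OP: O={T} ∪ P={G} → {G,T} (+1)
site 2, node JMOP: JM={A} ∪ OP={G,T} → {A,G,T} (+1)
site 3, node JM: J={T} ∪ M={A} → {A,T} (+1)
site 3, node OP: O={A} ∪ P={T} → {A,T} (+1)
site 3, node JMOP: JM={A,T} ∩ OP={A,T} → {A,T} (+0)
site 4, node JM: J={C} ∪ M={T} → {C,T} (+1)
site 4, node OP: O={T} ∩ P={T} → {T} (+0)
site 4, node JMOP: JM={C,T} ∩ OP={T} → {T} (+0)
per-site changes: [2, 2, 2, 2, 1]; total = 9

T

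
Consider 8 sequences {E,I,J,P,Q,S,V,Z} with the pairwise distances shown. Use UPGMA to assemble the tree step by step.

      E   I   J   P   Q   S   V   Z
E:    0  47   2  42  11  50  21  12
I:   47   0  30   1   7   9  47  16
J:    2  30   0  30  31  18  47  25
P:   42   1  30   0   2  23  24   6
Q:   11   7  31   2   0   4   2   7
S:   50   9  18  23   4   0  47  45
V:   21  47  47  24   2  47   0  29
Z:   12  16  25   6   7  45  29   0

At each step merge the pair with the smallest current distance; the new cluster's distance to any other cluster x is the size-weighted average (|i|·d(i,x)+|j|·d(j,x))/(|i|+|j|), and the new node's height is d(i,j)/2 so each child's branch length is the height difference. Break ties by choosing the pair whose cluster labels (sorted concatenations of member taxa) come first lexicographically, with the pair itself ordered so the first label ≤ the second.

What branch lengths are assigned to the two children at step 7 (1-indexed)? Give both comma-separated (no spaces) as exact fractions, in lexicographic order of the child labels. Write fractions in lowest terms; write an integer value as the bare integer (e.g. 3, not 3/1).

step 1: merge (I,P) at d=1; branch lengths I→1/2, P→1/2; new cluster IP
  updated: d(E,IP)=89/2, d(IP,J)=30, d(IP,Q)=9/2, d(IP,S)=16, d(IP,V)=71/2, d(IP,Z)=11
step 2: merge (E,J) at d=2; branch lengths E→1, J→1; new cluster EJ
  updated: d(EJ,IP)=149/4, d(EJ,Q)=21, d(EJ,S)=34, d(EJ,V)=34, d(EJ,Z)=37/2
step 3: merge (Q,V) at d=2; branch lengths Q→1, V→1; new cluster QV
  updated: d(EJ,QV)=55/2, d(IP,QV)=20, d(QV,S)=51/2, d(QV,Z)=18
step 4: merge (IP,Z) at d=11; branch lengths IP→5, Z→11/2; new cluster IPZ
  updated: d(EJ,IPZ)=31, d(IPZ,QV)=58/3, d(IPZ,S)=77/3
step 5: merge (IPZ,QV) at d=58/3; branch lengths IPZ→25/6, QV→26/3; new cluster IPQVZ
  updated: d(EJ,IPQVZ)=148/5, d(IPQVZ,S)=128/5
step 6: merge (IPQVZ,S) at d=128/5; branch lengths IPQVZ→47/15, S→64/5; new cluster IPQSVZ
  updated: d(EJ,IPQSVZ)=91/3
step 7: merge (EJ,IPQSVZ) at d=91/3; branch lengths EJ→85/6, IPQSVZ→71/30; new cluster EIJPQSVZ
final tree: ((E:1,J:1):85/6,((((I:1/2,P:1/2):5,Z:11/2):25/6,(Q:1,V:1):26/3):47/15,S:64/5):71/30)
total length: 304/5

85/6,71/30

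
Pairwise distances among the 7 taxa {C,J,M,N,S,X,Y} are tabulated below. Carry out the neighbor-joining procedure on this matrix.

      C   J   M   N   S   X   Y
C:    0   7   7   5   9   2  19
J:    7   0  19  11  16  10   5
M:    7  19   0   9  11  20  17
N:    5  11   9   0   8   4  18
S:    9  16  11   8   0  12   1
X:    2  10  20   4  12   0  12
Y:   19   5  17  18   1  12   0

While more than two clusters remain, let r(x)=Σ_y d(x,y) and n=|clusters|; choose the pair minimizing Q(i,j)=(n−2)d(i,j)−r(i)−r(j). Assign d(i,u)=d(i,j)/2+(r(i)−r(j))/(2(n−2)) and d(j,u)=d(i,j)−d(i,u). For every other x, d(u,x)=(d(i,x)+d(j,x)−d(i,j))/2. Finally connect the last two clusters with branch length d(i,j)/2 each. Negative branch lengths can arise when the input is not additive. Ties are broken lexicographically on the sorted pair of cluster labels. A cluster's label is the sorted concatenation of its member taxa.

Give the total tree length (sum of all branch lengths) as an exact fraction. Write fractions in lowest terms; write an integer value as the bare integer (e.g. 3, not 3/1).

113/4

step 1: merge (S,Y) at d=1, Q=-124; branch lengths S→-1, Y→2; new cluster SY
  updated: d(C,SY)=27/2, d(J,SY)=10, d(M,SY)=27/2, d(N,SY)=25/2, d(SY,X)=23/2
step 2: merge (J,SY) at d=10, Q=-78; branch lengths J→9/2, SY→11/2; new cluster JSY
  updated: d(C,JSY)=21/4, d(JSY,M)=45/4, d(JSY,N)=27/4, d(JSY,X)=23/4
step 3: merge (C,M) at d=7, Q=-91/2; branch lengths C→-7/6, M→49/6; new cluster CM
  updated: d(CM,JSY)=19/4, d(CM,N)=7/2, d(CM,X)=15/2
step 4: merge (CM,JSY) at d=19/4, Q=-47/2; branch lengths CM→2, JSY→11/4; new cluster CJMSY
  updated: d(CJMSY,N)=11/4, d(CJMSY,X)=17/4
step 5: merge (CJMSY,N) at d=11/4, Q=-11; branch lengths CJMSY→3/2, N→5/4; new cluster CJMNSY
  updated: d(CJMNSY,X)=11/4
step 6: merge (CJMNSY,X) at d=11/4; branch lengths CJMNSY→11/8, X→11/8; new cluster CJMNSXY
final tree: ((((C:-7/6,M:49/6):2,(J:9/2,(S:-1,Y:2):11/2):11/4):3/2,N:5/4):11/8,X:11/8)
total length: 113/4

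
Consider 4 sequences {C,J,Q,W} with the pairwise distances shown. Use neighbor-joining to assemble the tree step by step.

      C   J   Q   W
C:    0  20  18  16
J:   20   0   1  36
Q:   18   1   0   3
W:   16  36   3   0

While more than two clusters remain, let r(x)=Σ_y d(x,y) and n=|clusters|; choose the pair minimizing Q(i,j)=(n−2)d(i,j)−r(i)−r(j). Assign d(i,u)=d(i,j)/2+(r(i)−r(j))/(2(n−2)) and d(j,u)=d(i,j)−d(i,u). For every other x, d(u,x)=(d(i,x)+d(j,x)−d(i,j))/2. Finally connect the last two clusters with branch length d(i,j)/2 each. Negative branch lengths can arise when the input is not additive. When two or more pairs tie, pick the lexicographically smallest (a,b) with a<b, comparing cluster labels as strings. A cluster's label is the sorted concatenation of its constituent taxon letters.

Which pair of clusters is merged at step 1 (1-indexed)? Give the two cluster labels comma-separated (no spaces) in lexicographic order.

C,W

step 1: merge (C,W) at d=16, Q=-77; branch lengths C→31/4, W→33/4; new cluster CW
  updated: d(CW,J)=20, d(CW,Q)=5/2
step 2: merge (CW,J) at d=20, Q=-47/2; branch lengths CW→43/4, J→37/4; new cluster CJW
  updated: d(CJW,Q)=-33/4
step 3: merge (CJW,Q) at d=-33/4; branch lengths CJW→-33/8, Q→-33/8; new cluster CJQW
final tree: (((C:31/4,W:33/4):43/4,J:37/4):-33/8,Q:-33/8)
total length: 111/4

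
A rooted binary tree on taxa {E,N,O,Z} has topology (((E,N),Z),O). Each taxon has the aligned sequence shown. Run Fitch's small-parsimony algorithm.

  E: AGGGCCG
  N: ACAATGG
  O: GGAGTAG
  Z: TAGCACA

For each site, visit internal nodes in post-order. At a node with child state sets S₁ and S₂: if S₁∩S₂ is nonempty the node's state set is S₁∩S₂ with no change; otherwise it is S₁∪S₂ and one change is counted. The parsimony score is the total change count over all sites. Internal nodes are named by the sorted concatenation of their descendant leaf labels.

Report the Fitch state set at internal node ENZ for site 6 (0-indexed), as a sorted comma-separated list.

A,G

EN@0: {A} ∩ {A} = {A} (intersection, +0)
ENZ@0: {A} ∪ {T} = {A,T} (union, +1)
ENOZ@0: {A,T} ∪ {G} = {A,G,T} (union, +1)
EN@1: {G} ∪ {C} = {C,G} (union, +1)
ENZ@1: {C,G} ∪ {A} = {A,C,G} (union, +1)
ENOZ@1: {A,C,G} ∩ {G} = {G} (intersection, +0)
EN@2: {G} ∪ {A} = {A,G} (union, +1)
ENZ@2: {A,G} ∩ {G} = {G} (intersection, +0)
ENOZ@2: {G} ∪ {A} = {A,G} (union, +1)
EN@3: {G} ∪ {A} = {A,G} (union, +1)
ENZ@3: {A,G} ∪ {C} = {A,C,G} (union, +1)
ENOZ@3: {A,C,G} ∩ {G} = {G} (intersection, +0)
EN@4: {C} ∪ {T} = {C,T} (union, +1)
ENZ@4: {C,T} ∪ {A} = {A,C,T} (union, +1)
ENOZ@4: {A,C,T} ∩ {T} = {T} (intersection, +0)
EN@5: {C} ∪ {G} = {C,G} (union, +1)
ENZ@5: {C,G} ∩ {C} = {C} (intersection, +0)
ENOZ@5: {C} ∪ {A} = {A,C} (union, +1)
EN@6: {G} ∩ {G} = {G} (intersection, +0)
ENZ@6: {G} ∪ {A} = {A,G} (union, +1)
ENOZ@6: {A,G} ∩ {G} = {G} (intersection, +0)
per-site changes: [2, 2, 2, 2, 2, 2, 1]; total = 13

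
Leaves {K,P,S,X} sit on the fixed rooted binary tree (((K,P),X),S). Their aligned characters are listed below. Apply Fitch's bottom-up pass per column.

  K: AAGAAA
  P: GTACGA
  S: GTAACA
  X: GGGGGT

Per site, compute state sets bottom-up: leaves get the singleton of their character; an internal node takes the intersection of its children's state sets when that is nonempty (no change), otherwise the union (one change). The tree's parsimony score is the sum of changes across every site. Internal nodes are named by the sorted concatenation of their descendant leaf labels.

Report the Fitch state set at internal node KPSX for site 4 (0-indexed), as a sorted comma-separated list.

C,G

[col 0] KP: children K:{A}, P:{G} ∪→ {A,G}; cost 1
[col 0] KPX: children KP:{A,G}, X:{G} ∩→ {G}; cost 0
[col 0] KPSX: children KPX:{G}, S:{G} ∩→ {G}; cost 0
[col 1] KP: children K:{A}, P:{T} ∪→ {A,T}; cost 1
[col 1] KPX: children KP:{A,T}, X:{G} ∪→ {A,G,T}; cost 1
[col 1] KPSX: children KPX:{A,G,T}, S:{T} ∩→ {T}; cost 0
[col 2] KP: children K:{G}, P:{A} ∪→ {A,G}; cost 1
[col 2] KPX: children KP:{A,G}, X:{G} ∩→ {G}; cost 0
[col 2] KPSX: children KPX:{G}, S:{A} ∪→ {A,G}; cost 1
[col 3] KP: children K:{A}, P:{C} ∪→ {A,C}; cost 1
[col 3] KPX: children KP:{A,C}, X:{G} ∪→ {A,C,G}; cost 1
[col 3] KPSX: children KPX:{A,C,G}, S:{A} ∩→ {A}; cost 0
[col 4] KP: children K:{A}, P:{G} ∪→ {A,G}; cost 1
[col 4] KPX: children KP:{A,G}, X:{G} ∩→ {G}; cost 0
[col 4] KPSX: children KPX:{G}, S:{C} ∪→ {C,G}; cost 1
[col 5] KP: children K:{A}, P:{A} ∩→ {A}; cost 0
[col 5] KPX: children KP:{A}, X:{T} ∪→ {A,T}; cost 1
[col 5] KPSX: children KPX:{A,T}, S:{A} ∩→ {A}; cost 0
per-site changes: [1, 2, 2, 2, 2, 1]; total = 10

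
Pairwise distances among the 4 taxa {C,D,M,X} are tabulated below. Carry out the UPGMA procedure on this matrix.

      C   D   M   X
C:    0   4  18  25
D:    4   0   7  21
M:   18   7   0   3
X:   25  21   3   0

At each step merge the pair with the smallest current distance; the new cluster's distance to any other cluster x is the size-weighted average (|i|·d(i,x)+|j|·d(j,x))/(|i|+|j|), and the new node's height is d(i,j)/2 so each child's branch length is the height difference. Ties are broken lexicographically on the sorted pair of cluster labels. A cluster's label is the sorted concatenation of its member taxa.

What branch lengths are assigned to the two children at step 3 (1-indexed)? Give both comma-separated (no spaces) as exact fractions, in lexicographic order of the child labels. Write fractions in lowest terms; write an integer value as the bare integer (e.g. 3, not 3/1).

55/8,59/8

iteration 1: select M,X (d=3); attach at lengths (3/2, 3/2); label the merged cluster MX
  updated: d(C,MX)=43/2, d(D,MX)=14
iteration 2: select C,D (d=4); attach at lengths (2, 2); label the merged cluster CD
  updated: d(CD,MX)=71/4
iteration 3: select CD,MX (d=71/4); attach at lengths (55/8, 59/8); label the merged cluster CDMX
final tree: ((C:2,D:2):55/8,(M:3/2,X:3/2):59/8)
total length: 85/4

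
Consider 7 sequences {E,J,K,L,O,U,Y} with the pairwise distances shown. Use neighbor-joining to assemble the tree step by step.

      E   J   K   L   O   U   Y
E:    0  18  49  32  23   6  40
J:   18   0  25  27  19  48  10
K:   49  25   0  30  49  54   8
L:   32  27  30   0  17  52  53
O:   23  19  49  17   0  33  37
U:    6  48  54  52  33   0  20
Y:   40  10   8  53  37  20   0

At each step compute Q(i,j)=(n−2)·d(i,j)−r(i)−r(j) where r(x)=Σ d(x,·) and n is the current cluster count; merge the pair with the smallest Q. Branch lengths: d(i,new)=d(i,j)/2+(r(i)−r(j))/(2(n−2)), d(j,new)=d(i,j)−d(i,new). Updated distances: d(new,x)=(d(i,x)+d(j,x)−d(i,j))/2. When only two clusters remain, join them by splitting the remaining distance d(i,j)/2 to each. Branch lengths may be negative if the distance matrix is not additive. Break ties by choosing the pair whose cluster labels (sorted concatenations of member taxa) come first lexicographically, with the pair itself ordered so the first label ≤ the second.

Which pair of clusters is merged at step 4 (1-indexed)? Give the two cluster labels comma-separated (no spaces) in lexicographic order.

iteration 1: select E,U (d=6, Q=-351); attach at lengths (-3/2, 15/2); label the merged cluster EU
  updated: d(EU,J)=30, d(EU,K)=97/2, d(EU,L)=39, d(EU,O)=25, d(EU,Y)=27
iteration 2: select K,Y (d=8, Q=-527/2); attach at lengths (115/16, 13/16); label the merged cluster KY
  updated: d(EU,KY)=135/4, d(J,KY)=27/2, d(KY,L)=75/2, d(KY,O)=39
iteration 3: select J,KY (d=27/2, Q=-691/4); attach at lengths (25/24, 299/24); label the merged cluster JKY
  updated: d(EU,JKY)=201/8, d(JKY,L)=51/2, d(JKY,O)=89/4
iteration 4: select EU,JKY (d=201/8, Q=-447/4); attach at lengths (133/8, 17/2); label the merged cluster EJKUY
  updated: d(EJKUY,L)=315/16, d(EJKUY,O)=177/16
iteration 5: select EJKUY,L (d=315/16, Q=-191/4); attach at lengths (55/8, 205/16); label the merged cluster EJKLUY
  updated: d(EJKLUY,O)=67/16
iteration 6: select EJKLUY,O (d=67/16); attach at lengths (67/32, 67/32); label the merged cluster EJKLOUY
final tree: ((((E:-3/2,U:15/2):133/8,(J:25/24,(K:115/16,Y:13/16):299/24):17/2):55/8,L:205/16):67/32,O:67/32)
total length: 153/2

EU,JKY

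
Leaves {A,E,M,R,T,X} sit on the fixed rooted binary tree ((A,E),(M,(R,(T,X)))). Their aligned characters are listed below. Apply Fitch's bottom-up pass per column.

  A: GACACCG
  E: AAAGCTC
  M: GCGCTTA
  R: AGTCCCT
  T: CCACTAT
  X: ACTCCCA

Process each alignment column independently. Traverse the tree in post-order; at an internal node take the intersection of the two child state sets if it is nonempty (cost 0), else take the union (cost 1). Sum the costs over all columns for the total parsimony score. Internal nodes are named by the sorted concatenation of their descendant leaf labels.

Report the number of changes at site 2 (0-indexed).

4

[col 0] AE: children A:{G}, E:{A} ∪→ {A,G}; cost 1
[col 0] TX: children T:{C}, X:{A} ∪→ {A,C}; cost 1
[col 0] RTX: children R:{A}, TX:{A,C} ∩→ {A}; cost 0
[col 0] MRTX: children M:{G}, RTX:{A} ∪→ {A,G}; cost 1
[col 0] AEMRTX: children AE:{A,G}, MRTX:{A,G} ∩→ {A,G}; cost 0
[col 1] AE: children A:{A}, E:{A} ∩→ {A}; cost 0
[col 1] TX: children T:{C}, X:{C} ∩→ {C}; cost 0
[col 1] RTX: children R:{G}, TX:{C} ∪→ {C,G}; cost 1
[col 1] MRTX: children M:{C}, RTX:{C,G} ∩→ {C}; cost 0
[col 1] AEMRTX: children AE:{A}, MRTX:{C} ∪→ {A,C}; cost 1
[col 2] AE: children A:{C}, E:{A} ∪→ {A,C}; cost 1
[col 2] TX: children T:{A}, X:{T} ∪→ {A,T}; cost 1
[col 2] RTX: children R:{T}, TX:{A,T} ∩→ {T}; cost 0
[col 2] MRTX: children M:{G}, RTX:{T} ∪→ {G,T}; cost 1
[col 2] AEMRTX: children AE:{A,C}, MRTX:{G,T} ∪→ {A,C,G,T}; cost 1
[col 3] AE: children A:{A}, E:{G} ∪→ {A,G}; cost 1
[col 3] TX: children T:{C}, X:{C} ∩→ {C}; cost 0
[col 3] RTX: children R:{C}, TX:{C} ∩→ {C}; cost 0
[col 3] MRTX: children M:{C}, RTX:{C} ∩→ {C}; cost 0
[col 3] AEMRTX: children AE:{A,G}, MRTX:{C} ∪→ {A,C,G}; cost 1
[col 4] AE: children A:{C}, E:{C} ∩→ {C}; cost 0
[col 4] TX: children T:{T}, X:{C} ∪→ {C,T}; cost 1
[col 4] RTX: children R:{C}, TX:{C,T} ∩→ {C}; cost 0
[col 4] MRTX: children M:{T}, RTX:{C} ∪→ {C,T}; cost 1
[col 4] AEMRTX: children AE:{C}, MRTX:{C,T} ∩→ {C}; cost 0
[col 5] AE: children A:{C}, E:{T} ∪→ {C,T}; cost 1
[col 5] TX: children T:{A}, X:{C} ∪→ {A,C}; cost 1
[col 5] RTX: children R:{C}, TX:{A,C} ∩→ {C}; cost 0
[col 5] MRTX: children M:{T}, RTX:{C} ∪→ {C,T}; cost 1
[col 5] AEMRTX: children AE:{C,T}, MRTX:{C,T} ∩→ {C,T}; cost 0
[col 6] AE: children A:{G}, E:{C} ∪→ {C,G}; cost 1
[col 6] TX: children T:{T}, X:{A} ∪→ {A,T}; cost 1
[col 6] RTX: children R:{T}, TX:{A,T} ∩→ {T}; cost 0
[col 6] MRTX: children M:{A}, RTX:{T} ∪→ {A,T}; cost 1
[col 6] AEMRTX: children AE:{C,G}, MRTX:{A,T} ∪→ {A,C,G,T}; cost 1
per-site changes: [3, 2, 4, 2, 2, 3, 4]; total = 20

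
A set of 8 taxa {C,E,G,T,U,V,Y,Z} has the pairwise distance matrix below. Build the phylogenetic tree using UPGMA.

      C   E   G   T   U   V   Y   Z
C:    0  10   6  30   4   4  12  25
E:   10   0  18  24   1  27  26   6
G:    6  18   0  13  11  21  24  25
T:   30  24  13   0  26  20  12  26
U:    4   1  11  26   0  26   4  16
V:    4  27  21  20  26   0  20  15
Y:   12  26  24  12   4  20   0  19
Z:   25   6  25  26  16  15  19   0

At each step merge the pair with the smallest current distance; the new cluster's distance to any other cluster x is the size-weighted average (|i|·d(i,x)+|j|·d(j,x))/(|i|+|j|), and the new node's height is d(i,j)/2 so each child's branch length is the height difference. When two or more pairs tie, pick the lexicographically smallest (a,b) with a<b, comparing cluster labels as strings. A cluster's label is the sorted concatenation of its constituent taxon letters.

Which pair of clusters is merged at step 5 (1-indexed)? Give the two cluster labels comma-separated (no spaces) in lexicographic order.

iteration 1: select E,U (d=1); attach at lengths (1/2, 1/2); label the merged cluster EU
  updated: d(C,EU)=7, d(EU,G)=29/2, d(EU,T)=25, d(EU,V)=53/2, d(EU,Y)=15, d(EU,Z)=11
iteration 2: select C,V (d=4); attach at lengths (2, 2); label the merged cluster CV
  updated: d(CV,EU)=67/4, d(CV,G)=27/2, d(CV,T)=25, d(CV,Y)=16, d(CV,Z)=20
iteration 3: select EU,Z (d=11); attach at lengths (5, 11/2); label the merged cluster EUZ
  updated: d(CV,EUZ)=107/6, d(EUZ,G)=18, d(EUZ,T)=76/3, d(EUZ,Y)=49/3
iteration 4: select T,Y (d=12); attach at lengths (6, 6); label the merged cluster TY
  updated: d(CV,TY)=41/2, d(EUZ,TY)=125/6, d(G,TY)=37/2
iteration 5: select CV,G (d=27/2); attach at lengths (19/4, 27/4); label the merged cluster CGV
  updated: d(CGV,EUZ)=161/9, d(CGV,TY)=119/6
iteration 6: select CGV,EUZ (d=161/9); attach at lengths (79/36, 31/9); label the merged cluster CEGUVZ
  updated: d(CEGUVZ,TY)=61/3
iteration 7: select CEGUVZ,TY (d=61/3); attach at lengths (11/9, 25/6); label the merged cluster CEGTUVYZ
final tree: ((((C:2,V:2):19/4,G:27/4):79/36,((E:1/2,U:1/2):5,Z:11/2):31/9):11/9,(T:6,Y:6):25/6)
total length: 1801/36

CV,G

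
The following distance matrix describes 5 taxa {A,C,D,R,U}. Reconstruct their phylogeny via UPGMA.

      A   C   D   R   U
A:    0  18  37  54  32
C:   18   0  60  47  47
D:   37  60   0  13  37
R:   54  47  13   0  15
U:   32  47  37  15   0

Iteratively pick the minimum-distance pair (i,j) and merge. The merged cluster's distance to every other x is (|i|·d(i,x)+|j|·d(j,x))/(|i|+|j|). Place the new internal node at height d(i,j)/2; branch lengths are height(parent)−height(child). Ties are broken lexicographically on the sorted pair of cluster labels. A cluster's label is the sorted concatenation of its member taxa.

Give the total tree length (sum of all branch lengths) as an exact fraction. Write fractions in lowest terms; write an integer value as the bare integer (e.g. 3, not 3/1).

224/3

step 1: merge (D,R) at d=13; branch lengths D→13/2, R→13/2; new cluster DR
  updated: d(A,DR)=91/2, d(C,DR)=107/2, d(DR,U)=26
step 2: merge (A,C) at d=18; branch lengths A→9, C→9; new cluster AC
  updated: d(AC,DR)=99/2, d(AC,U)=79/2
step 3: merge (DR,U) at d=26; branch lengths DR→13/2, U→13; new cluster DRU
  updated: d(AC,DRU)=277/6
step 4: merge (AC,DRU) at d=277/6; branch lengths AC→169/12, DRU→121/12; new cluster ACDRU
final tree: ((A:9,C:9):169/12,((D:13/2,R:13/2):13/2,U:13):121/12)
total length: 224/3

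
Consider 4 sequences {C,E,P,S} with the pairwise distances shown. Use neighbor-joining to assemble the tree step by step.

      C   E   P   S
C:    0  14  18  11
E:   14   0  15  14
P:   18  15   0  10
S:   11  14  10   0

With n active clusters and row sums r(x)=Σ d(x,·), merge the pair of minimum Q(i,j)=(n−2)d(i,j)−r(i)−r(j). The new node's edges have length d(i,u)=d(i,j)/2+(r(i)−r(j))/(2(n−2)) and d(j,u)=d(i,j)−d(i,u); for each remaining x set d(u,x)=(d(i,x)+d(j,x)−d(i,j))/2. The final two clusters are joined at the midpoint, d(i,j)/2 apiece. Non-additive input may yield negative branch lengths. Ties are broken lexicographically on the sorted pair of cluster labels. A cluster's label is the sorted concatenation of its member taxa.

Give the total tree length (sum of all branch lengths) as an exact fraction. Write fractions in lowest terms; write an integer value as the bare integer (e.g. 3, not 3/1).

1. join C+E (d=14, Q=-58) ⇒ CE; edges |C|=7, |E|=7
  updated: d(CE,P)=19/2, d(CE,S)=11/2
2. join CE+P (d=19/2, Q=-25) ⇒ CEP; edges |CE|=5/2, |P|=7
  updated: d(CEP,S)=3
3. join CEP+S (d=3) ⇒ CEPS; edges |CEP|=3/2, |S|=3/2
final tree: (((C:7,E:7):5/2,P:7):3/2,S:3/2)
total length: 53/2

53/2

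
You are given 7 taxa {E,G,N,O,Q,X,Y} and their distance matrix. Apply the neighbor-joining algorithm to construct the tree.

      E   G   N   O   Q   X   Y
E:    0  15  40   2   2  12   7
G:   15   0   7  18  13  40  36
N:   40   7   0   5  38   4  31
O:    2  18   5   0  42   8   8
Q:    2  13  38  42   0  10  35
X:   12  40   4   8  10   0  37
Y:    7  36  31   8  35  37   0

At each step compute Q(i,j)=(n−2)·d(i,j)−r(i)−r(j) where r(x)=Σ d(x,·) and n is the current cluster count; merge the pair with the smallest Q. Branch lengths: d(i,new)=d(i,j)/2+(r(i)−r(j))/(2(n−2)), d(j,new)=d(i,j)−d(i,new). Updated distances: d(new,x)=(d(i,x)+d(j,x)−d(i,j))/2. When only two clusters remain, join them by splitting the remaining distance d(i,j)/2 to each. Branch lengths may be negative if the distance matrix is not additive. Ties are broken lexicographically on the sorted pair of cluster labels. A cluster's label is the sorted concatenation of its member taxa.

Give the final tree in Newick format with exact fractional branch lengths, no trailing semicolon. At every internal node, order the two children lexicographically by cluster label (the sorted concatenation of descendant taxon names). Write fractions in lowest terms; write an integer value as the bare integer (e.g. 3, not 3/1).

iteration 1: select G,N (d=7, Q=-219); attach at lengths (39/10, 31/10); label the merged cluster GN
  updated: d(E,GN)=24, d(GN,O)=8, d(GN,Q)=22, d(GN,X)=37/2, d(GN,Y)=30
iteration 2: select Q,X (d=10, Q=-313/2); attach at lengths (131/16, 29/16); label the merged cluster QX
  updated: d(E,QX)=2, d(GN,QX)=61/4, d(O,QX)=20, d(QX,Y)=31
iteration 3: select GN,QX (d=61/4, Q=-399/4); attach at lengths (73/8, 49/8); label the merged cluster GNQX
  updated: d(E,GNQX)=43/8, d(GNQX,O)=51/8, d(GNQX,Y)=183/8
iteration 4: select E,GNQX (d=43/8, Q=-153/4); attach at lengths (-19/8, 31/4); label the merged cluster EGNQX
  updated: d(EGNQX,O)=3/2, d(EGNQX,Y)=49/4
iteration 5: select EGNQX,O (d=3/2, Q=-87/4); attach at lengths (23/8, -11/8); label the merged cluster EGNOQX
  updated: d(EGNOQX,Y)=75/8
iteration 6: select EGNOQX,Y (d=75/8); attach at lengths (75/16, 75/16); label the merged cluster EGNOQXY
final tree: (((E:-19/8,((G:39/10,N:31/10):73/8,(Q:131/16,X:29/16):49/8):31/4):23/8,O:-11/8):75/16,Y:75/16)
total length: 97/2

(((E:-19/8,((G:39/10,N:31/10):73/8,(Q:131/16,X:29/16):49/8):31/4):23/8,O:-11/8):75/16,Y:75/16)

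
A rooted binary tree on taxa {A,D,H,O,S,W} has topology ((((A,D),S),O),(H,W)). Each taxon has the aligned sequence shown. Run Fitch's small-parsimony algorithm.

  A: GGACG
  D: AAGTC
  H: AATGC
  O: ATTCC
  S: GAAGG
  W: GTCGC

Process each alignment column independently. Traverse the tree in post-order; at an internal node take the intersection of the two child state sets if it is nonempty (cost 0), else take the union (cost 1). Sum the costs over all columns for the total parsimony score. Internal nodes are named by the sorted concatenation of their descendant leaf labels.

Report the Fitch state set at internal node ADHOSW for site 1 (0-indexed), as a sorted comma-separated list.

A,T

AD@0: {G} ∪ {A} = {A,G} (union, +1)
ADS@0: {A,G} ∩ {G} = {G} (intersection, +0)
ADOS@0: {G} ∪ {A} = {A,G} (union, +1)
HW@0: {A} ∪ {G} = {A,G} (union, +1)
ADHOSW@0: {A,G} ∩ {A,G} = {A,G} (intersection, +0)
AD@1: {G} ∪ {A} = {A,G} (union, +1)
ADS@1: {A,G} ∩ {A} = {A} (intersection, +0)
ADOS@1: {A} ∪ {T} = {A,T} (union, +1)
HW@1: {A} ∪ {T} = {A,T} (union, +1)
ADHOSW@1: {A,T} ∩ {A,T} = {A,T} (intersection, +0)
AD@2: {A} ∪ {G} = {A,G} (union, +1)
ADS@2: {A,G} ∩ {A} = {A} (intersection, +0)
ADOS@2: {A} ∪ {T} = {A,T} (union, +1)
HW@2: {T} ∪ {C} = {C,T} (union, +1)
ADHOSW@2: {A,T} ∩ {C,T} = {T} (intersection, +0)
AD@3: {C} ∪ {T} = {C,T} (union, +1)
ADS@3: {C,T} ∪ {G} = {C,G,T} (union, +1)
ADOS@3: {C,G,T} ∩ {C} = {C} (intersection, +0)
HW@3: {G} ∩ {G} = {G} (intersection, +0)
ADHOSW@3: {C} ∪ {G} = {C,G} (union, +1)
AD@4: {G} ∪ {C} = {C,G} (union, +1)
ADS@4: {C,G} ∩ {G} = {G} (intersection, +0)
ADOS@4: {G} ∪ {C} = {C,G} (union, +1)
HW@4: {C} ∩ {C} = {C} (intersection, +0)
ADHOSW@4: {C,G} ∩ {C} = {C} (intersection, +0)
per-site changes: [3, 3, 3, 3, 2]; total = 14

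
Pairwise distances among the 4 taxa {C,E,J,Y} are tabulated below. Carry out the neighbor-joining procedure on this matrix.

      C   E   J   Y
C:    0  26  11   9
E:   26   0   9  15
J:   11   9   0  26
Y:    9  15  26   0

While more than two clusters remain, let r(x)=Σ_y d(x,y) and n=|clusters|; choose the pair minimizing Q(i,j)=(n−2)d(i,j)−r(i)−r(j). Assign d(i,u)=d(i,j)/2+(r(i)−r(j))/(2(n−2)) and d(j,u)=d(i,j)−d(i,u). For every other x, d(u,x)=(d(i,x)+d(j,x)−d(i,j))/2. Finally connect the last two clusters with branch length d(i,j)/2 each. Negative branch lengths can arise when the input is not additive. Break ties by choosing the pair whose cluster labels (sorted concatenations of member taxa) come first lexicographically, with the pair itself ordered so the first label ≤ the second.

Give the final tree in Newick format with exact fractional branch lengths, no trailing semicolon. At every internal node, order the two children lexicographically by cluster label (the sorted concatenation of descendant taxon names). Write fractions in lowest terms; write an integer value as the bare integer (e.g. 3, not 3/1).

(((C:7/2,Y:11/2):21/2,E:11/2):7/4,J:7/4)

step 1: merge (C,Y) at d=9, Q=-78; branch lengths C→7/2, Y→11/2; new cluster CY
  updated: d(CY,E)=16, d(CY,J)=14
step 2: merge (CY,E) at d=16, Q=-39; branch lengths CY→21/2, E→11/2; new cluster CEY
  updated: d(CEY,J)=7/2
step 3: merge (CEY,J) at d=7/2; branch lengths CEY→7/4, J→7/4; new cluster CEJY
final tree: (((C:7/2,Y:11/2):21/2,E:11/2):7/4,J:7/4)
total length: 57/2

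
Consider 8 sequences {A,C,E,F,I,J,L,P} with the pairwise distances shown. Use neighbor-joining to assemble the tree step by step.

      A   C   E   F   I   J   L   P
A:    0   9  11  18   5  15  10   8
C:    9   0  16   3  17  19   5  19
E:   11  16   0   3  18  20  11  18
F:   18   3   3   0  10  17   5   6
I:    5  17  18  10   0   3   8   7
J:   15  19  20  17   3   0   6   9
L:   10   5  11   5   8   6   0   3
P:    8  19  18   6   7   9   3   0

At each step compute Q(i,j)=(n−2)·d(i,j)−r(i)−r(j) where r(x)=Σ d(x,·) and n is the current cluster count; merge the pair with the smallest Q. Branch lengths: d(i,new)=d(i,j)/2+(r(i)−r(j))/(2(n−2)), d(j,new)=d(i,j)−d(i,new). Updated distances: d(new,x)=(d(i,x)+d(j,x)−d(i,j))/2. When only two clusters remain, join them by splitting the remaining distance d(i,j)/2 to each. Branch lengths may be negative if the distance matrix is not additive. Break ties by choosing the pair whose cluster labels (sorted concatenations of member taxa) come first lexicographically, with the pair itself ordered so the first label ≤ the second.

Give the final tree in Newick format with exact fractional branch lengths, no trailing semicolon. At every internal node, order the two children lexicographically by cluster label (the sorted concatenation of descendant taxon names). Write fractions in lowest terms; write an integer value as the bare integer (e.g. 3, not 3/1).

(((A:295/64,((C:153/32,(E:53/12,F:-17/12):103/32):41/16,L:-13/16):193/64):25/64,(I:-3/20,J:63/20):237/64):179/128,P:179/128)

1. join E+F (d=3, Q=-141) ⇒ EF; edges |E|=53/12, |F|=-17/12
  updated: d(A,EF)=13, d(C,EF)=8, d(EF,I)=25/2, d(EF,J)=17, d(EF,L)=13/2, d(EF,P)=21/2
2. join I+J (d=3, Q=-213/2) ⇒ IJ; edges |I|=-3/20, |J|=63/20
  updated: d(A,IJ)=17/2, d(C,IJ)=33/2, d(EF,IJ)=53/4, d(IJ,L)=11/2, d(IJ,P)=13/2
3. join C+EF (d=8, Q=-307/4) ⇒ CEF; edges |C|=153/32, |EF|=103/32
  updated: d(A,CEF)=7, d(CEF,IJ)=87/8, d(CEF,L)=7/4, d(CEF,P)=43/4
4. join CEF+L (d=7/4, Q=-363/8) ⇒ CEFL; edges |CEF|=41/16, |L|=-13/16
  updated: d(A,CEFL)=61/8, d(CEFL,IJ)=117/16, d(CEFL,P)=6
5. join A+CEFL (d=61/8, Q=-477/16) ⇒ ACEFL; edges |A|=295/64, |CEFL|=193/64
  updated: d(ACEFL,IJ)=131/32, d(ACEFL,P)=51/16
6. join ACEFL+IJ (d=131/32, Q=-441/32) ⇒ ACEFIJL; edges |ACEFL|=25/64, |IJ|=237/64
  updated: d(ACEFIJL,P)=179/64
7. join ACEFIJL+P (d=179/64) ⇒ ACEFIJLP; edges |ACEFIJL|=179/128, |P|=179/128
final tree: (((A:295/64,((C:153/32,(E:53/12,F:-17/12):103/32):41/16,L:-13/16):193/64):25/64,(I:-3/20,J:63/20):237/64):179/128,P:179/128)
total length: 1937/64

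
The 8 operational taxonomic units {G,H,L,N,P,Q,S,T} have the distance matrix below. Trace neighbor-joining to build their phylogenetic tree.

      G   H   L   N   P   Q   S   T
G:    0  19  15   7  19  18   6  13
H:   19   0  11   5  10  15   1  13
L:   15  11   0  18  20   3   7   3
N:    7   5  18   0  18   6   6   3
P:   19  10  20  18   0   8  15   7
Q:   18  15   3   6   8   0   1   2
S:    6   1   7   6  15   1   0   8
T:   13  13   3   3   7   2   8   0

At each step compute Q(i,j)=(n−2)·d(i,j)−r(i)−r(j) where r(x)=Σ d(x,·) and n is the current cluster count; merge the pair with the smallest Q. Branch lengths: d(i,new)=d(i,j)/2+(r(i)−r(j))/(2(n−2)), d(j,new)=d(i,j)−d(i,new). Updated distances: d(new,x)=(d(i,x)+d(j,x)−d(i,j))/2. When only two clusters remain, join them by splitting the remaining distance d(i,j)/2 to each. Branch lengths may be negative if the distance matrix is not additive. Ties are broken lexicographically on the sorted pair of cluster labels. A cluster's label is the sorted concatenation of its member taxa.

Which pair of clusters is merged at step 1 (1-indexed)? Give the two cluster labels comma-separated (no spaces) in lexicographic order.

G,N

iteration 1: select G,N (d=7, Q=-118); attach at lengths (19/3, 2/3); label the merged cluster GN
  updated: d(GN,H)=17/2, d(GN,L)=13, d(GN,P)=15, d(GN,Q)=17/2, d(GN,S)=5/2, d(GN,T)=9/2
iteration 2: select H,S (d=1, Q=-88); attach at lengths (29/10, -19/10); label the merged cluster HS
  updated: d(GN,HS)=5, d(HS,L)=17/2, d(HS,P)=12, d(HS,Q)=15/2, d(HS,T)=10
iteration 3: select GN,HS (d=5, Q=-69); attach at lengths (23/8, 17/8); label the merged cluster GHNS
  updated: d(GHNS,L)=33/4, d(GHNS,P)=11, d(GHNS,Q)=11/2, d(GHNS,T)=19/4
iteration 4: select L,Q (d=3, Q=-175/4); attach at lengths (33/8, -9/8); label the merged cluster LQ
  updated: d(GHNS,LQ)=43/8, d(LQ,P)=25/2, d(LQ,T)=1
iteration 5: select GHNS,P (d=11, Q=-237/8); attach at lengths (101/32, 251/32); label the merged cluster GHNPS
  updated: d(GHNPS,LQ)=55/16, d(GHNPS,T)=3/8
iteration 6: select GHNPS,LQ (d=55/16, Q=-77/16); attach at lengths (45/32, 65/32); label the merged cluster GHLNPQS
  updated: d(GHLNPQS,T)=-33/32
iteration 7: select GHLNPQS,T (d=-33/32); attach at lengths (-33/64, -33/64); label the merged cluster GHLNPQST
final tree: (((((G:19/3,N:2/3):23/8,(H:29/10,S:-19/10):17/8):101/32,P:251/32):45/32,(L:33/8,Q:-9/8):65/32):-33/64,T:-33/64)
total length: 941/32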